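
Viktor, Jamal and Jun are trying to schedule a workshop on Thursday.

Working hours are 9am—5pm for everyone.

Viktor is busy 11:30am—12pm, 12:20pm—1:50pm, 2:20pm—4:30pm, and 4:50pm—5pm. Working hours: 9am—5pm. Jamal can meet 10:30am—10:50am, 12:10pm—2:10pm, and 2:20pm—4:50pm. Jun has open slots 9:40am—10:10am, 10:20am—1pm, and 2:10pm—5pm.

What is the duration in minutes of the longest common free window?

Viktor free within 09:00–17:00: 09:00–11:30, 12:00–12:20, 13:50–14:20, 16:30–16:50.
Viktor ∩ Jamal: 10:30–10:50, 12:10–12:20, 13:50–14:10, 16:30–16:50.
Viktor ∩ Jamal ∩ Jun: 10:30–10:50, 12:10–12:20, 16:30–16:50.
Common window lengths: 20, 10, 20 min; longest is 20.

20 minutes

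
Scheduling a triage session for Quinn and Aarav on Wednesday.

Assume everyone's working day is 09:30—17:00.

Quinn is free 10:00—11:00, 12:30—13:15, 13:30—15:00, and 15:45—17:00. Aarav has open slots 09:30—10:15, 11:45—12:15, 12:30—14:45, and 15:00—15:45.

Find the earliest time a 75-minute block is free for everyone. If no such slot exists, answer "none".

13:30

Quinn ∩ Aarav: 10:00–10:15, 12:30–13:15, 13:30–14:45.
Windows ≥ 75 min: 13:30–14:45.
Earliest such window starts at 13:30.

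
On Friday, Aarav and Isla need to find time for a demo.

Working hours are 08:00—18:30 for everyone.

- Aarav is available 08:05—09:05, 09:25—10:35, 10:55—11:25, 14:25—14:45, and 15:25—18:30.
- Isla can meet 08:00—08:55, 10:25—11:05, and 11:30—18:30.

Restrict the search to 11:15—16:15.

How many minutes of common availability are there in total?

70 minutes

Aarav ∩ Isla: 08:05–08:55, 10:25–10:35, 10:55–11:05, 14:25–14:45, 15:25–18:30.
Restricted to 11:15–16:15: 14:25–14:45, 15:25–16:15.
Total common minutes: 20 + 50 = 70.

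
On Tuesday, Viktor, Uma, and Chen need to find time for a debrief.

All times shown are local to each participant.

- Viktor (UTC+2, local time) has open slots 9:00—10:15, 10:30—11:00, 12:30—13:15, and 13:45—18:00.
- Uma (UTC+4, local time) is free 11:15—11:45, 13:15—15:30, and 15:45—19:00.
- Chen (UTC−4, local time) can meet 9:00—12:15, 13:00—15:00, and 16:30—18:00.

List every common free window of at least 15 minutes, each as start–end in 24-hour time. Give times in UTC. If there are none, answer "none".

13:00–15:00

Viktor → UTC: 07:00–08:15, 08:30–09:00, 10:30–11:15, 11:45–16:00.
Uma → UTC: 07:15–07:45, 09:15–11:30, 11:45–15:00.
Chen → UTC: 13:00–16:15, 17:00–19:00, 20:30–22:00.
Viktor ∩ Uma: 07:15–07:45, 10:30–11:15, 11:45–15:00.
Viktor ∩ Uma ∩ Chen: 13:00–15:00.
Windows ≥ 15 min: 13:00–15:00.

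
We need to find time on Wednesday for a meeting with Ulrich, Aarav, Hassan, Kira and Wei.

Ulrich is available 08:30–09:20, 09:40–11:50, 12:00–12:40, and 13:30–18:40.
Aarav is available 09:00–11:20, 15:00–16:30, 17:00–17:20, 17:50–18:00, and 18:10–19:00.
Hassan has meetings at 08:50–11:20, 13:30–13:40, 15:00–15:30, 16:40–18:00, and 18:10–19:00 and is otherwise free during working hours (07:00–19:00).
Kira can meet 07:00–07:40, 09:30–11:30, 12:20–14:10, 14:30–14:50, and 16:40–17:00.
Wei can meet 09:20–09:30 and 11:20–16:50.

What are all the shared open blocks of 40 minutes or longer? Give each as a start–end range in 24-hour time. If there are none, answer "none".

none

Hassan free within 07:00–19:00: 07:00–08:50, 11:20–13:30, 13:40–15:00, 15:30–16:40, 18:00–18:10.
Ulrich ∩ Aarav: 09:00–09:20, 09:40–11:20, 15:00–16:30, 17:00–17:20, 17:50–18:00, 18:10–18:40.
Ulrich ∩ Aarav ∩ Hassan: 15:30–16:30.
Ulrich ∩ Aarav ∩ Hassan ∩ Kira: (none).
Ulrich ∩ Aarav ∩ Hassan ∩ Kira ∩ Wei: (none).
Windows ≥ 40 min: (none).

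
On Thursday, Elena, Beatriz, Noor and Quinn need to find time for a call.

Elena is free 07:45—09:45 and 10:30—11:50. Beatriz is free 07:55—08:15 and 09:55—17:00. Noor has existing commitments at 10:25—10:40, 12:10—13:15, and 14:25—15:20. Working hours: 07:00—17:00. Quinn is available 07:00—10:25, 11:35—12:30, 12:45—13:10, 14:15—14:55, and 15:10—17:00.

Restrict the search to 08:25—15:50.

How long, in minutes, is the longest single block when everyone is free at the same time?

Noor free within 07:00–17:00: 07:00–10:25, 10:40–12:10, 13:15–14:25, 15:20–17:00.
Elena ∩ Beatriz: 07:55–08:15, 10:30–11:50.
Elena ∩ Beatriz ∩ Noor: 07:55–08:15, 10:40–11:50.
Elena ∩ Beatriz ∩ Noor ∩ Quinn: 07:55–08:15, 11:35–11:50.
Restricted to 08:25–15:50: 11:35–11:50.
Single common window of 15 minutes.

15 minutes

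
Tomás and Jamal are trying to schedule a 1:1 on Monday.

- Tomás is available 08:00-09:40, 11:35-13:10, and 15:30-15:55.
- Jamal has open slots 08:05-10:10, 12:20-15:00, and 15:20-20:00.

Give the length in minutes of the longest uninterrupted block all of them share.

95 minutes

Tomás ∩ Jamal: 08:05–09:40, 12:20–13:10, 15:30–15:55.
Common window lengths: 95, 50, 25 min; longest is 95.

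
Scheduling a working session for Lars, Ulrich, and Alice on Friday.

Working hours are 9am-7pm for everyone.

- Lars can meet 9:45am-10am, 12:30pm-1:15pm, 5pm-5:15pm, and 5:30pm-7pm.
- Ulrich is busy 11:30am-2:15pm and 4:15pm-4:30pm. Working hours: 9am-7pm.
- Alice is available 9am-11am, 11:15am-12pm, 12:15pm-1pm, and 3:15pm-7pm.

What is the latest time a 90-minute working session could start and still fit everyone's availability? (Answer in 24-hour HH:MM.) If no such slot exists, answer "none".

17:30

Ulrich free within 09:00–19:00: 09:00–11:30, 14:15–16:15, 16:30–19:00.
Lars ∩ Ulrich: 09:45–10:00, 17:00–17:15, 17:30–19:00.
Lars ∩ Ulrich ∩ Alice: 09:45–10:00, 17:00–17:15, 17:30–19:00.
Windows ≥ 90 min: 17:30–19:00.
Latest start in the last window 17:30–19:00 is 19:00 − 90 min = 17:30.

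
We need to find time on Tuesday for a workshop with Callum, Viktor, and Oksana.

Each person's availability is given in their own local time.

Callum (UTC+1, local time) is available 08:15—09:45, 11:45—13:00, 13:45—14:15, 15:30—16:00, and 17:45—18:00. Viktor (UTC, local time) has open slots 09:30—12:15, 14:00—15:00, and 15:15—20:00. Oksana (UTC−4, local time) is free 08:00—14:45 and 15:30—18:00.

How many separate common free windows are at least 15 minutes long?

2

Callum → UTC: 07:15–08:45, 10:45–12:00, 12:45–13:15, 14:30–15:00, 16:45–17:00.
Viktor → UTC: 09:30–12:15, 14:00–15:00, 15:15–20:00.
Oksana → UTC: 12:00–18:45, 19:30–22:00.
Callum ∩ Viktor: 10:45–12:00, 14:30–15:00, 16:45–17:00.
Callum ∩ Viktor ∩ Oksana: 14:30–15:00, 16:45–17:00.
Windows ≥ 15 min: 14:30–15:00, 16:45–17:00.
That's 2 windows.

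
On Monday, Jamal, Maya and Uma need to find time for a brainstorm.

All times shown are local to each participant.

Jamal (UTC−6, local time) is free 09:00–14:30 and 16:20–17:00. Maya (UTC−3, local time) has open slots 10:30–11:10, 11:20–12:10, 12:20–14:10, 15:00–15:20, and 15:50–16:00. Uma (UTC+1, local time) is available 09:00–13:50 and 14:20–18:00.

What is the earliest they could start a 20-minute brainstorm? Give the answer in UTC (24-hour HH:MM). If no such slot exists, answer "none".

Jamal → UTC: 15:00–20:30, 22:20–23:00.
Maya → UTC: 13:30–14:10, 14:20–15:10, 15:20–17:10, 18:00–18:20, 18:50–19:00.
Uma → UTC: 08:00–12:50, 13:20–17:00.
Jamal ∩ Maya: 15:00–15:10, 15:20–17:10, 18:00–18:20, 18:50–19:00.
Jamal ∩ Maya ∩ Uma: 15:00–15:10, 15:20–17:00.
Windows ≥ 20 min: 15:20–17:00.
Earliest such window starts at 15:20.

15:20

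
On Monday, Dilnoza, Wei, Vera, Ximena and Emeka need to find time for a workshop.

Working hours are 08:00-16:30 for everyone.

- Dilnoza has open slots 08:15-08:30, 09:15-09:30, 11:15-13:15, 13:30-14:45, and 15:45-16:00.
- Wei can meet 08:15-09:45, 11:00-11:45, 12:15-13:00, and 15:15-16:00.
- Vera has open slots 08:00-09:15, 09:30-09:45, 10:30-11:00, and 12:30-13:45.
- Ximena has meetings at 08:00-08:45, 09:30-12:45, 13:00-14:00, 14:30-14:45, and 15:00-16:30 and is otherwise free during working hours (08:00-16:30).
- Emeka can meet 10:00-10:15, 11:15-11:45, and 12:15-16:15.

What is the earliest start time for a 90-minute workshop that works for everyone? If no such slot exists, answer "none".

Ximena free within 08:00–16:30: 08:45–09:30, 12:45–13:00, 14:00–14:30, 14:45–15:00.
Dilnoza ∩ Wei: 08:15–08:30, 09:15–09:30, 11:15–11:45, 12:15–13:00, 15:45–16:00.
Dilnoza ∩ Wei ∩ Vera: 08:15–08:30, 12:30–13:00.
Dilnoza ∩ Wei ∩ Vera ∩ Ximena: 12:45–13:00.
Dilnoza ∩ Wei ∩ Vera ∩ Ximena ∩ Emeka: 12:45–13:00.
Windows ≥ 90 min: (none).

none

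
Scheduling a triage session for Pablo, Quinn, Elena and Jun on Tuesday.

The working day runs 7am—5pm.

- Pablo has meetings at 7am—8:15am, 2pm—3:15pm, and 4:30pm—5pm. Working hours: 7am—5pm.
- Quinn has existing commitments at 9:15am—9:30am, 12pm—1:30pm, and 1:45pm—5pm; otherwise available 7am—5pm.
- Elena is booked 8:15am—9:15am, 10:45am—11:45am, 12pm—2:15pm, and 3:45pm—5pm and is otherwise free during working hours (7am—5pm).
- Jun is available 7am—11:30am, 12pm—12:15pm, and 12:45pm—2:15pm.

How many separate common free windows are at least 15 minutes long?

1

Pablo free within 07:00–17:00: 08:15–14:00, 15:15–16:30.
Quinn free within 07:00–17:00: 07:00–09:15, 09:30–12:00, 13:30–13:45.
Elena free within 07:00–17:00: 07:00–08:15, 09:15–10:45, 11:45–12:00, 14:15–15:45.
Pablo ∩ Quinn: 08:15–09:15, 09:30–12:00, 13:30–13:45.
Pablo ∩ Quinn ∩ Elena: 09:30–10:45, 11:45–12:00.
Pablo ∩ Quinn ∩ Elena ∩ Jun: 09:30–10:45.
Windows ≥ 15 min: 09:30–10:45.
That's 1 window.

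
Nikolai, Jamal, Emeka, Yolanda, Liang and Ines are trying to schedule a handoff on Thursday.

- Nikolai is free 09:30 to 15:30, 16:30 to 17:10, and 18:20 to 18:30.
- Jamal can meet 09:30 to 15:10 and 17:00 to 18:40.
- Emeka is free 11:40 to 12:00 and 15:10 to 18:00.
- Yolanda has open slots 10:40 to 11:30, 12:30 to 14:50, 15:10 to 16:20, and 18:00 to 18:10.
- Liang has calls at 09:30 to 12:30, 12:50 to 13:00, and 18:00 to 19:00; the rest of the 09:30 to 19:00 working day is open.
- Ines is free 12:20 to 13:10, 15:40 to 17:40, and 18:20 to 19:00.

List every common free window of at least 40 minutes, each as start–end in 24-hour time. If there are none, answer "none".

Liang free within 09:30–19:00: 12:30–12:50, 13:00–18:00.
Nikolai ∩ Jamal: 09:30–15:10, 17:00–17:10, 18:20–18:30.
Nikolai ∩ Jamal ∩ Emeka: 11:40–12:00, 17:00–17:10.
Nikolai ∩ Jamal ∩ Emeka ∩ Yolanda: (none).
Nikolai ∩ Jamal ∩ Emeka ∩ Yolanda ∩ Liang: (none).
Nikolai ∩ Jamal ∩ Emeka ∩ Yolanda ∩ Liang ∩ Ines: (none).
Windows ≥ 40 min: (none).

none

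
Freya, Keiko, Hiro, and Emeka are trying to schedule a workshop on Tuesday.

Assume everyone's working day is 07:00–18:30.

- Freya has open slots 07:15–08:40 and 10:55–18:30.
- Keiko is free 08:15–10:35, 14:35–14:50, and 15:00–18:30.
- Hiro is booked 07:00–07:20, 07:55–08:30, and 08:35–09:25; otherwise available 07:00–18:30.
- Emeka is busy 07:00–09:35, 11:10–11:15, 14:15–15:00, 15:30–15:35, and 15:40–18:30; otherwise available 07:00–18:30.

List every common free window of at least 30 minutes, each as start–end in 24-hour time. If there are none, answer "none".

15:00–15:30

Hiro free within 07:00–18:30: 07:20–07:55, 08:30–08:35, 09:25–18:30.
Emeka free within 07:00–18:30: 09:35–11:10, 11:15–14:15, 15:00–15:30, 15:35–15:40.
Freya ∩ Keiko: 08:15–08:40, 14:35–14:50, 15:00–18:30.
Freya ∩ Keiko ∩ Hiro: 08:30–08:35, 14:35–14:50, 15:00–18:30.
Freya ∩ Keiko ∩ Hiro ∩ Emeka: 15:00–15:30, 15:35–15:40.
Windows ≥ 30 min: 15:00–15:30.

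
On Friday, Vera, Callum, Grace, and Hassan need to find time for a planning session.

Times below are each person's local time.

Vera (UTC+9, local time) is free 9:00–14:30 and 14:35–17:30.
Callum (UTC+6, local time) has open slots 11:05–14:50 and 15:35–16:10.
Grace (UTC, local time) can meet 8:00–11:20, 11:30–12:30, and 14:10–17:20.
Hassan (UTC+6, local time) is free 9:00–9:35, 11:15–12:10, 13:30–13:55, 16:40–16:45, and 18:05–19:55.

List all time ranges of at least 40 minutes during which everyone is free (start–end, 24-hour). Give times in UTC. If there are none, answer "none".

Vera → UTC: 00:00–05:30, 05:35–08:30.
Callum → UTC: 05:05–08:50, 09:35–10:10.
Grace → UTC: 08:00–11:20, 11:30–12:30, 14:10–17:20.
Hassan → UTC: 03:00–03:35, 05:15–06:10, 07:30–07:55, 10:40–10:45, 12:05–13:55.
Vera ∩ Callum: 05:05–05:30, 05:35–08:30.
Vera ∩ Callum ∩ Grace: 08:00–08:30.
Vera ∩ Callum ∩ Grace ∩ Hassan: (none).
Windows ≥ 40 min: (none).

none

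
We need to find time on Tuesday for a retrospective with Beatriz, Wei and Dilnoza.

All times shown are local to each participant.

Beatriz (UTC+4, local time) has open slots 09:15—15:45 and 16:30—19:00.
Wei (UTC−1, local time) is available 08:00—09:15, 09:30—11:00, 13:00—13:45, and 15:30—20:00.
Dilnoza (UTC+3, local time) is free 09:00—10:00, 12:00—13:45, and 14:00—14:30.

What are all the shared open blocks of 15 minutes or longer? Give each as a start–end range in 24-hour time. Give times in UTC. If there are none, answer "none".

Beatriz → UTC: 05:15–11:45, 12:30–15:00.
Wei → UTC: 09:00–10:15, 10:30–12:00, 14:00–14:45, 16:30–21:00.
Dilnoza → UTC: 06:00–07:00, 09:00–10:45, 11:00–11:30.
Beatriz ∩ Wei: 09:00–10:15, 10:30–11:45, 14:00–14:45.
Beatriz ∩ Wei ∩ Dilnoza: 09:00–10:15, 10:30–10:45, 11:00–11:30.
Windows ≥ 15 min: 09:00–10:15, 10:30–10:45, 11:00–11:30.

09:00–10:15, 10:30–10:45, 11:00–11:30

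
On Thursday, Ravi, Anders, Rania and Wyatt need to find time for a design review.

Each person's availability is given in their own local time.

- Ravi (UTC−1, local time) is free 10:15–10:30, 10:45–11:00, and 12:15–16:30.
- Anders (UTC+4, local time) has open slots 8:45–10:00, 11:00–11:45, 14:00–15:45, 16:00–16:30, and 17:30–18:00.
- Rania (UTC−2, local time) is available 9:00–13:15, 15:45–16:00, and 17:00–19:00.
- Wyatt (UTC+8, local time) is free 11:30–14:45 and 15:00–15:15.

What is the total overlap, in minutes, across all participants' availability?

Ravi → UTC: 11:15–11:30, 11:45–12:00, 13:15–17:30.
Anders → UTC: 04:45–06:00, 07:00–07:45, 10:00–11:45, 12:00–12:30, 13:30–14:00.
Rania → UTC: 11:00–15:15, 17:45–18:00, 19:00–21:00.
Wyatt → UTC: 03:30–06:45, 07:00–07:15.
Ravi ∩ Anders: 11:15–11:30, 13:30–14:00.
Ravi ∩ Anders ∩ Rania: 11:15–11:30, 13:30–14:00.
Ravi ∩ Anders ∩ Rania ∩ Wyatt: (none).
Total common minutes: 0.

0 minutes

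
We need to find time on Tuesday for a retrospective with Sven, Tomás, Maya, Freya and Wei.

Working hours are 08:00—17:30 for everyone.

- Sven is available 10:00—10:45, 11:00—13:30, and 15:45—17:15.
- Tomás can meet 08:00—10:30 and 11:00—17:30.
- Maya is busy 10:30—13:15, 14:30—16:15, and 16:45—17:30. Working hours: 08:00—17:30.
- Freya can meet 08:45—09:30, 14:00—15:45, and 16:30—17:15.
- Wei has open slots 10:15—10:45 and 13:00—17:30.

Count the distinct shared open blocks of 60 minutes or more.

0

Maya free within 08:00–17:30: 08:00–10:30, 13:15–14:30, 16:15–16:45.
Sven ∩ Tomás: 10:00–10:30, 11:00–13:30, 15:45–17:15.
Sven ∩ Tomás ∩ Maya: 10:00–10:30, 13:15–13:30, 16:15–16:45.
Sven ∩ Tomás ∩ Maya ∩ Freya: 16:30–16:45.
Sven ∩ Tomás ∩ Maya ∩ Freya ∩ Wei: 16:30–16:45.
Windows ≥ 60 min: (none).
That's 0 windows.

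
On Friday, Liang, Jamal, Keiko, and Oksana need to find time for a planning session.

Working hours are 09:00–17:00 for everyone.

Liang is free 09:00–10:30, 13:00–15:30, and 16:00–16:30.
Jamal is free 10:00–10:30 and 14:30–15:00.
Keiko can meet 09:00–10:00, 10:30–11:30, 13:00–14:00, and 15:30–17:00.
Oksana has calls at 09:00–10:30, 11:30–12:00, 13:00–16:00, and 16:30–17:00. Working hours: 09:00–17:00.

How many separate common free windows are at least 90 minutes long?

Oksana free within 09:00–17:00: 10:30–11:30, 12:00–13:00, 16:00–16:30.
Liang ∩ Jamal: 10:00–10:30, 14:30–15:00.
Liang ∩ Jamal ∩ Keiko: (none).
Liang ∩ Jamal ∩ Keiko ∩ Oksana: (none).
Windows ≥ 90 min: (none).
That's 0 windows.

0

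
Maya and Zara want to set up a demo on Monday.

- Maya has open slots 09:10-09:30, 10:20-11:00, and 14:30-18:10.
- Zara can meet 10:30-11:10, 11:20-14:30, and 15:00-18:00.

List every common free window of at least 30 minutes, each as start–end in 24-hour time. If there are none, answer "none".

10:30–11:00, 15:00–18:00

Maya ∩ Zara: 10:30–11:00, 15:00–18:00.
Windows ≥ 30 min: 10:30–11:00, 15:00–18:00.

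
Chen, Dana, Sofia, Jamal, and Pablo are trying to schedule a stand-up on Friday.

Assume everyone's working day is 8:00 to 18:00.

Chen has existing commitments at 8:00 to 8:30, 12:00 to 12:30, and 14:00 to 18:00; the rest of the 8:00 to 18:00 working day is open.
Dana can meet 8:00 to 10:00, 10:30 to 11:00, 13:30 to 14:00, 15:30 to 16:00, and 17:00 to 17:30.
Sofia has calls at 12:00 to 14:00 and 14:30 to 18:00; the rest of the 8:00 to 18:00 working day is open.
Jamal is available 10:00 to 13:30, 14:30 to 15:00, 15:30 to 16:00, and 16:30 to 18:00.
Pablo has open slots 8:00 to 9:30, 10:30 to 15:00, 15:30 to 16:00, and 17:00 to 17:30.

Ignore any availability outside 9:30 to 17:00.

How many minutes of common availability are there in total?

Chen free within 08:00–18:00: 08:30–12:00, 12:30–14:00.
Sofia free within 08:00–18:00: 08:00–12:00, 14:00–14:30.
Chen ∩ Dana: 08:30–10:00, 10:30–11:00, 13:30–14:00.
Chen ∩ Dana ∩ Sofia: 08:30–10:00, 10:30–11:00.
Chen ∩ Dana ∩ Sofia ∩ Jamal: 10:30–11:00.
Chen ∩ Dana ∩ Sofia ∩ Jamal ∩ Pablo: 10:30–11:00.
Restricted to 09:30–17:00: 10:30–11:00.
Total common minutes: 30.

30 minutes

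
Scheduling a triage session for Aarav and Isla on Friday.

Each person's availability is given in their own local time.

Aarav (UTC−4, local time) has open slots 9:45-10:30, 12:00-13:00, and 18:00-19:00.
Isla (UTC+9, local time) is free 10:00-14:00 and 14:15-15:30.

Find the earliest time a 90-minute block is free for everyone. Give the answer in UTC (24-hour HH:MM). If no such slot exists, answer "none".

Aarav → UTC: 13:45–14:30, 16:00–17:00, 22:00–23:00.
Isla → UTC: 01:00–05:00, 05:15–06:30.
Aarav ∩ Isla: (none).
Windows ≥ 90 min: (none).

none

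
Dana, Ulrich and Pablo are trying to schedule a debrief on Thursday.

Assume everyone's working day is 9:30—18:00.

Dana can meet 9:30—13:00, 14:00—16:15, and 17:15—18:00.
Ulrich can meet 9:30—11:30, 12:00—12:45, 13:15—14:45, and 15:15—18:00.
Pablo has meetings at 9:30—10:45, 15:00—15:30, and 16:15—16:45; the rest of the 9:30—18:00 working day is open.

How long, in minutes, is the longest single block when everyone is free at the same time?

45 minutes

Pablo free within 09:30–18:00: 10:45–15:00, 15:30–16:15, 16:45–18:00.
Dana ∩ Ulrich: 09:30–11:30, 12:00–12:45, 14:00–14:45, 15:15–16:15, 17:15–18:00.
Dana ∩ Ulrich ∩ Pablo: 10:45–11:30, 12:00–12:45, 14:00–14:45, 15:30–16:15, 17:15–18:00.
Common window lengths: 45, 45, 45, 45, 45 min; longest is 45.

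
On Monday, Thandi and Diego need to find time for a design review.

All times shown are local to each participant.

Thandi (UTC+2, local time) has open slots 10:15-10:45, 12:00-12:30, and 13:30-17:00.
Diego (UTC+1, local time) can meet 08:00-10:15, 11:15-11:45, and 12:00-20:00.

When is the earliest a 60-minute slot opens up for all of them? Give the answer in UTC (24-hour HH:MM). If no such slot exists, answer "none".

11:30

Thandi → UTC: 08:15–08:45, 10:00–10:30, 11:30–15:00.
Diego → UTC: 07:00–09:15, 10:15–10:45, 11:00–19:00.
Thandi ∩ Diego: 08:15–08:45, 10:15–10:30, 11:30–15:00.
Windows ≥ 60 min: 11:30–15:00.
Earliest such window starts at 11:30.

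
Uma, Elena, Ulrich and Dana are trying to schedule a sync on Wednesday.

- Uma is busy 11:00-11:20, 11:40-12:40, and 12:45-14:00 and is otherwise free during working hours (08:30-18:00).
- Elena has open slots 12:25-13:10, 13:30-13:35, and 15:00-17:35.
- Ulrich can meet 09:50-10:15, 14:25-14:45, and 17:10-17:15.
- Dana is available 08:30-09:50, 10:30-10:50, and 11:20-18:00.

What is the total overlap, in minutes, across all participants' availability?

Uma free within 08:30–18:00: 08:30–11:00, 11:20–11:40, 12:40–12:45, 14:00–18:00.
Uma ∩ Elena: 12:40–12:45, 15:00–17:35.
Uma ∩ Elena ∩ Ulrich: 17:10–17:15.
Uma ∩ Elena ∩ Ulrich ∩ Dana: 17:10–17:15.
Total common minutes: 5.

5 minutes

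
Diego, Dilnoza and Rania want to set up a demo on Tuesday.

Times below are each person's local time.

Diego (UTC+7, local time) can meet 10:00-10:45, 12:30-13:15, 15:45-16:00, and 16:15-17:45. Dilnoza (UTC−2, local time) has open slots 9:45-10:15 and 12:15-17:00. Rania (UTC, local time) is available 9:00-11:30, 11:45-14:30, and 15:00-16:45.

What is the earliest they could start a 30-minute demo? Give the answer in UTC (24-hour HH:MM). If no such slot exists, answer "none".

Diego → UTC: 03:00–03:45, 05:30–06:15, 08:45–09:00, 09:15–10:45.
Dilnoza → UTC: 11:45–12:15, 14:15–19:00.
Rania → UTC: 09:00–11:30, 11:45–14:30, 15:00–16:45.
Diego ∩ Dilnoza: (none).
Diego ∩ Dilnoza ∩ Rania: (none).
Windows ≥ 30 min: (none).

none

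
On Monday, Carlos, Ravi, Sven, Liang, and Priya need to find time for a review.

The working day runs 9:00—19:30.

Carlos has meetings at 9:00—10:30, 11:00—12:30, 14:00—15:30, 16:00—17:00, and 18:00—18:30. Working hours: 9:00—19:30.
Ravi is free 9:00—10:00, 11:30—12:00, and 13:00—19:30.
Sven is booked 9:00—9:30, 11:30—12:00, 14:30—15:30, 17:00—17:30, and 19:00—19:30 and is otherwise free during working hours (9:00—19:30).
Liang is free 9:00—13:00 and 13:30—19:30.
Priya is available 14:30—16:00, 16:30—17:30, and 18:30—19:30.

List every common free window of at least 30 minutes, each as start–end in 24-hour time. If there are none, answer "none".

Carlos free within 09:00–19:30: 10:30–11:00, 12:30–14:00, 15:30–16:00, 17:00–18:00, 18:30–19:30.
Sven free within 09:00–19:30: 09:30–11:30, 12:00–14:30, 15:30–17:00, 17:30–19:00.
Carlos ∩ Ravi: 13:00–14:00, 15:30–16:00, 17:00–18:00, 18:30–19:30.
Carlos ∩ Ravi ∩ Sven: 13:00–14:00, 15:30–16:00, 17:30–18:00, 18:30–19:00.
Carlos ∩ Ravi ∩ Sven ∩ Liang: 13:30–14:00, 15:30–16:00, 17:30–18:00, 18:30–19:00.
Carlos ∩ Ravi ∩ Sven ∩ Liang ∩ Priya: 15:30–16:00, 18:30–19:00.
Windows ≥ 30 min: 15:30–16:00, 18:30–19:00.

15:30–16:00, 18:30–19:00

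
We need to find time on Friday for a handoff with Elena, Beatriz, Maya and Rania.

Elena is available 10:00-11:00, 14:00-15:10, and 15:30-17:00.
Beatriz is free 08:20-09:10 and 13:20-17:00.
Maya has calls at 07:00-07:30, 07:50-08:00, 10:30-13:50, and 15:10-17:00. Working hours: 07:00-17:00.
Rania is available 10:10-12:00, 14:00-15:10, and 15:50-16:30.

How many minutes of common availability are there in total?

Maya free within 07:00–17:00: 07:30–07:50, 08:00–10:30, 13:50–15:10.
Elena ∩ Beatriz: 14:00–15:10, 15:30–17:00.
Elena ∩ Beatriz ∩ Maya: 14:00–15:10.
Elena ∩ Beatriz ∩ Maya ∩ Rania: 14:00–15:10.
Total common minutes: 70.

70 minutes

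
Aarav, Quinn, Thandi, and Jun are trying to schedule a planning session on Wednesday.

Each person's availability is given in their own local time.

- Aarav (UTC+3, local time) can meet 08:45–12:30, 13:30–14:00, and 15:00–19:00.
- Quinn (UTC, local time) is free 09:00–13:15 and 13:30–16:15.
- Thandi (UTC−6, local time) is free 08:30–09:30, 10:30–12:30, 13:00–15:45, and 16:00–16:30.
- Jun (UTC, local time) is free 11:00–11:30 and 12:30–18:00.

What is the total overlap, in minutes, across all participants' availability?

60 minutes

Aarav → UTC: 05:45–09:30, 10:30–11:00, 12:00–16:00.
Quinn → UTC: 09:00–13:15, 13:30–16:15.
Thandi → UTC: 14:30–15:30, 16:30–18:30, 19:00–21:45, 22:00–22:30.
Jun → UTC: 11:00–11:30, 12:30–18:00.
Aarav ∩ Quinn: 09:00–09:30, 10:30–11:00, 12:00–13:15, 13:30–16:00.
Aarav ∩ Quinn ∩ Thandi: 14:30–15:30.
Aarav ∩ Quinn ∩ Thandi ∩ Jun: 14:30–15:30.
Total common minutes: 60.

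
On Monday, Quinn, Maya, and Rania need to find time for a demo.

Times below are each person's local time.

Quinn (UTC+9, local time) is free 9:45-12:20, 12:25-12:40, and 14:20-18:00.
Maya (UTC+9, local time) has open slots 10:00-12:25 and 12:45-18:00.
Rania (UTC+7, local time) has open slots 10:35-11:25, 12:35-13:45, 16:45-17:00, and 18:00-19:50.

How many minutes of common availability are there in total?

70 minutes

Quinn → UTC: 00:45–03:20, 03:25–03:40, 05:20–09:00.
Maya → UTC: 01:00–03:25, 03:45–09:00.
Rania → UTC: 03:35–04:25, 05:35–06:45, 09:45–10:00, 11:00–12:50.
Quinn ∩ Maya: 01:00–03:20, 05:20–09:00.
Quinn ∩ Maya ∩ Rania: 05:35–06:45.
Total common minutes: 70.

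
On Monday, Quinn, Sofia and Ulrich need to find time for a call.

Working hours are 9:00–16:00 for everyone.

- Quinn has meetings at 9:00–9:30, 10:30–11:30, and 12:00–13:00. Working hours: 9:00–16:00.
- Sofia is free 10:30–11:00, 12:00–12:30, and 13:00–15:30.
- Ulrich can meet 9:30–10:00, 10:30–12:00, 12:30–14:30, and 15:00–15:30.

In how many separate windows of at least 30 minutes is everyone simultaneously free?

Quinn free within 09:00–16:00: 09:30–10:30, 11:30–12:00, 13:00–16:00.
Quinn ∩ Sofia: 13:00–15:30.
Quinn ∩ Sofia ∩ Ulrich: 13:00–14:30, 15:00–15:30.
Windows ≥ 30 min: 13:00–14:30, 15:00–15:30.
That's 2 windows.

2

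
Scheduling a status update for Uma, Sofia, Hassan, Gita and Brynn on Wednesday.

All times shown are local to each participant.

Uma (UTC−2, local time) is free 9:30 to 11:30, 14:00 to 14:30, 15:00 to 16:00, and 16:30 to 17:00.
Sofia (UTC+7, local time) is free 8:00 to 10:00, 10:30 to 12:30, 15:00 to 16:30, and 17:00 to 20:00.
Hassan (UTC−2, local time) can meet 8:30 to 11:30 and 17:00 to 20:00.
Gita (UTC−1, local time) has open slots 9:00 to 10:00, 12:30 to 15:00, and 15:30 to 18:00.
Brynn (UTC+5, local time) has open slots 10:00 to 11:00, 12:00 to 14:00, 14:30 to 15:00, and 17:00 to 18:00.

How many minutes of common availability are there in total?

0 minutes

Uma → UTC: 11:30–13:30, 16:00–16:30, 17:00–18:00, 18:30–19:00.
Sofia → UTC: 01:00–03:00, 03:30–05:30, 08:00–09:30, 10:00–13:00.
Hassan → UTC: 10:30–13:30, 19:00–22:00.
Gita → UTC: 10:00–11:00, 13:30–16:00, 16:30–19:00.
Brynn → UTC: 05:00–06:00, 07:00–09:00, 09:30–10:00, 12:00–13:00.
Uma ∩ Sofia: 11:30–13:00.
Uma ∩ Sofia ∩ Hassan: 11:30–13:00.
Uma ∩ Sofia ∩ Hassan ∩ Gita: (none).
Uma ∩ Sofia ∩ Hassan ∩ Gita ∩ Brynn: (none).
Total common minutes: 0.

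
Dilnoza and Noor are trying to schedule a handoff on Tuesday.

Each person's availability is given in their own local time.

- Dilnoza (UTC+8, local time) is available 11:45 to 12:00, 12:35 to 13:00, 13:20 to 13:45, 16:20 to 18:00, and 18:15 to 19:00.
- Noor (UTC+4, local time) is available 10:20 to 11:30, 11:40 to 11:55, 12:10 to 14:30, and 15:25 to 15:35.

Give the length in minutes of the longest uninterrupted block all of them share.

Dilnoza → UTC: 03:45–04:00, 04:35–05:00, 05:20–05:45, 08:20–10:00, 10:15–11:00.
Noor → UTC: 06:20–07:30, 07:40–07:55, 08:10–10:30, 11:25–11:35.
Dilnoza ∩ Noor: 08:20–10:00, 10:15–10:30.
Common window lengths: 100, 15 min; longest is 100.

100 minutes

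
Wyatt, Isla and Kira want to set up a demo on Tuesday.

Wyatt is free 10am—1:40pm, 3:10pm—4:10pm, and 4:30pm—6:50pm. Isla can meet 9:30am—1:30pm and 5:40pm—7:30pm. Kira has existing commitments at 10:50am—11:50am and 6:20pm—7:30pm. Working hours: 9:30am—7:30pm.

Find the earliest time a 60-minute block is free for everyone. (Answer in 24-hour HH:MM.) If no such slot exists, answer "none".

11:50

Kira free within 09:30–19:30: 09:30–10:50, 11:50–18:20.
Wyatt ∩ Isla: 10:00–13:30, 17:40–18:50.
Wyatt ∩ Isla ∩ Kira: 10:00–10:50, 11:50–13:30, 17:40–18:20.
Windows ≥ 60 min: 11:50–13:30.
Earliest such window starts at 11:50.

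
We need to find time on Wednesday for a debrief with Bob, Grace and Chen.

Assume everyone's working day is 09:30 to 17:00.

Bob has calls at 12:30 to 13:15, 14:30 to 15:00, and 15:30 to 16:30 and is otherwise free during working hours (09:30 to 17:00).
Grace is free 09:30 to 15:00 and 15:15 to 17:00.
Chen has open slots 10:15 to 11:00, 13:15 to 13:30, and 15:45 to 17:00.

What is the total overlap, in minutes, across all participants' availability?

90 minutes

Bob free within 09:30–17:00: 09:30–12:30, 13:15–14:30, 15:00–15:30, 16:30–17:00.
Bob ∩ Grace: 09:30–12:30, 13:15–14:30, 15:15–15:30, 16:30–17:00.
Bob ∩ Grace ∩ Chen: 10:15–11:00, 13:15–13:30, 16:30–17:00.
Total common minutes: 45 + 15 + 30 = 90.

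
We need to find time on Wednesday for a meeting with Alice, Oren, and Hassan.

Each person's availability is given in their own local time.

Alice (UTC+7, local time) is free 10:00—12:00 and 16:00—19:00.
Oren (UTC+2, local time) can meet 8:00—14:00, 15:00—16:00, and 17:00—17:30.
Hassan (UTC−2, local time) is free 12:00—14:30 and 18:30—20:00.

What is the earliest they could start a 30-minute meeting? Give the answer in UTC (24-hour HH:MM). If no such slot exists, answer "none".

none

Alice → UTC: 03:00–05:00, 09:00–12:00.
Oren → UTC: 06:00–12:00, 13:00–14:00, 15:00–15:30.
Hassan → UTC: 14:00–16:30, 20:30–22:00.
Alice ∩ Oren: 09:00–12:00.
Alice ∩ Oren ∩ Hassan: (none).
Windows ≥ 30 min: (none).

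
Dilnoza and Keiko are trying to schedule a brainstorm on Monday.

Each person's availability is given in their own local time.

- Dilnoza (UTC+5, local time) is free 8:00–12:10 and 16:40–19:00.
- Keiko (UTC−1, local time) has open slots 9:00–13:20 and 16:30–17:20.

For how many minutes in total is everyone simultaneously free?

140 minutes

Dilnoza → UTC: 03:00–07:10, 11:40–14:00.
Keiko → UTC: 10:00–14:20, 17:30–18:20.
Dilnoza ∩ Keiko: 11:40–14:00.
Total common minutes: 140.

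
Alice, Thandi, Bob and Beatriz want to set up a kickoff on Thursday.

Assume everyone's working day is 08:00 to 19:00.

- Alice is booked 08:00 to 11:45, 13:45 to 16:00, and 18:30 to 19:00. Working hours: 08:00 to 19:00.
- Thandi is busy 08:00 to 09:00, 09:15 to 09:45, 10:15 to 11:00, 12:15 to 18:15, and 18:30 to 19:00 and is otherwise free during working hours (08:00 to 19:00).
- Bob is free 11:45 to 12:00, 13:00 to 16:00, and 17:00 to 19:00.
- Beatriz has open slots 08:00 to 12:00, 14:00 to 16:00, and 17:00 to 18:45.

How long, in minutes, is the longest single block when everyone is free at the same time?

15 minutes

Alice free within 08:00–19:00: 11:45–13:45, 16:00–18:30.
Thandi free within 08:00–19:00: 09:00–09:15, 09:45–10:15, 11:00–12:15, 18:15–18:30.
Alice ∩ Thandi: 11:45–12:15, 18:15–18:30.
Alice ∩ Thandi ∩ Bob: 11:45–12:00, 18:15–18:30.
Alice ∩ Thandi ∩ Bob ∩ Beatriz: 11:45–12:00, 18:15–18:30.
Common window lengths: 15, 15 min; longest is 15.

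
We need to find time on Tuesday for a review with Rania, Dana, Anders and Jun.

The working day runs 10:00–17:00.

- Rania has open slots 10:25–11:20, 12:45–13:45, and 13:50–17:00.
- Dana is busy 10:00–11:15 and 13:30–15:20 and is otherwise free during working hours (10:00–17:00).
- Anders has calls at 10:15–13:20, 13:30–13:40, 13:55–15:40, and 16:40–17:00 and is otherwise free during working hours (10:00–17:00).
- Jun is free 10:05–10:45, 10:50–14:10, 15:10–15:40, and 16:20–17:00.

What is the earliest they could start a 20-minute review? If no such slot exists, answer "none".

Dana free within 10:00–17:00: 11:15–13:30, 15:20–17:00.
Anders free within 10:00–17:00: 10:00–10:15, 13:20–13:30, 13:40–13:55, 15:40–16:40.
Rania ∩ Dana: 11:15–11:20, 12:45–13:30, 15:20–17:00.
Rania ∩ Dana ∩ Anders: 13:20–13:30, 15:40–16:40.
Rania ∩ Dana ∩ Anders ∩ Jun: 13:20–13:30, 16:20–16:40.
Windows ≥ 20 min: 16:20–16:40.
Earliest such window starts at 16:20.

16:20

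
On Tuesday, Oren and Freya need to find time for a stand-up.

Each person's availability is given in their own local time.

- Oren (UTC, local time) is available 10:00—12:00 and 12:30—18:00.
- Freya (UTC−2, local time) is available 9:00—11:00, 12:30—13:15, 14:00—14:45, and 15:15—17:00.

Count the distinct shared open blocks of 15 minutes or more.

Oren → UTC: 10:00–12:00, 12:30–18:00.
Freya → UTC: 11:00–13:00, 14:30–15:15, 16:00–16:45, 17:15–19:00.
Oren ∩ Freya: 11:00–12:00, 12:30–13:00, 14:30–15:15, 16:00–16:45, 17:15–18:00.
Windows ≥ 15 min: 11:00–12:00, 12:30–13:00, 14:30–15:15, 16:00–16:45, 17:15–18:00.
That's 5 windows.

5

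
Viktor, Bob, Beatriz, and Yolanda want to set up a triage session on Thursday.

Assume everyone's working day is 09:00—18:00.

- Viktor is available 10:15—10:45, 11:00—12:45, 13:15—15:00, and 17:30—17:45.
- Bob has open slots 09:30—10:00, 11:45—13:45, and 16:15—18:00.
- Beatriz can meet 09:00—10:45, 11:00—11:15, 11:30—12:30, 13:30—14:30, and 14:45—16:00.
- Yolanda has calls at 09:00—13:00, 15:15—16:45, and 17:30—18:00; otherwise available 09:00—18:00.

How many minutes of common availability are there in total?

Yolanda free within 09:00–18:00: 13:00–15:15, 16:45–17:30.
Viktor ∩ Bob: 11:45–12:45, 13:15–13:45, 17:30–17:45.
Viktor ∩ Bob ∩ Beatriz: 11:45–12:30, 13:30–13:45.
Viktor ∩ Bob ∩ Beatriz ∩ Yolanda: 13:30–13:45.
Total common minutes: 15.

15 minutes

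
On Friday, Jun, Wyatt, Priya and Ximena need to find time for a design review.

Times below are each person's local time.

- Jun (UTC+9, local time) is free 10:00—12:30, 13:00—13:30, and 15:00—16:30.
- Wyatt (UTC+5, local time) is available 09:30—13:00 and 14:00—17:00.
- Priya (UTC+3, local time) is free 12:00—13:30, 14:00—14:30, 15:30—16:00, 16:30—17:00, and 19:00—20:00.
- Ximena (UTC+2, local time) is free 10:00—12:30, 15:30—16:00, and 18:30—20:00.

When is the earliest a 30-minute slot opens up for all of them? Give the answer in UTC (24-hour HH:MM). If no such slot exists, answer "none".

Jun → UTC: 01:00–03:30, 04:00–04:30, 06:00–07:30.
Wyatt → UTC: 04:30–08:00, 09:00–12:00.
Priya → UTC: 09:00–10:30, 11:00–11:30, 12:30–13:00, 13:30–14:00, 16:00–17:00.
Ximena → UTC: 08:00–10:30, 13:30–14:00, 16:30–18:00.
Jun ∩ Wyatt: 06:00–07:30.
Jun ∩ Wyatt ∩ Priya: (none).
Jun ∩ Wyatt ∩ Priya ∩ Ximena: (none).
Windows ≥ 30 min: (none).

none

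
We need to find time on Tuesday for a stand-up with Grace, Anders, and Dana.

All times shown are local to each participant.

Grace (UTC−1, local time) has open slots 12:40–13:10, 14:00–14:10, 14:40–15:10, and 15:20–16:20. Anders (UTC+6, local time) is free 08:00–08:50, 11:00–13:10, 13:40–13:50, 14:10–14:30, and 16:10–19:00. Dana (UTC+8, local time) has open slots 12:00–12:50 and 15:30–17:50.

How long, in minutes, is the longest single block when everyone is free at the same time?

0 minutes

Grace → UTC: 13:40–14:10, 15:00–15:10, 15:40–16:10, 16:20–17:20.
Anders → UTC: 02:00–02:50, 05:00–07:10, 07:40–07:50, 08:10–08:30, 10:10–13:00.
Dana → UTC: 04:00–04:50, 07:30–09:50.
Grace ∩ Anders: (none).
Grace ∩ Anders ∩ Dana: (none).
No common window.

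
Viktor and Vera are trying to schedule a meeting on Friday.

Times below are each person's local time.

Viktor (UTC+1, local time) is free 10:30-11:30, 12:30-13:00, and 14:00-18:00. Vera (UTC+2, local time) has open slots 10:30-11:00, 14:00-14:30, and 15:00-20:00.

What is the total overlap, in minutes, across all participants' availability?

240 minutes

Viktor → UTC: 09:30–10:30, 11:30–12:00, 13:00–17:00.
Vera → UTC: 08:30–09:00, 12:00–12:30, 13:00–18:00.
Viktor ∩ Vera: 13:00–17:00.
Total common minutes: 240.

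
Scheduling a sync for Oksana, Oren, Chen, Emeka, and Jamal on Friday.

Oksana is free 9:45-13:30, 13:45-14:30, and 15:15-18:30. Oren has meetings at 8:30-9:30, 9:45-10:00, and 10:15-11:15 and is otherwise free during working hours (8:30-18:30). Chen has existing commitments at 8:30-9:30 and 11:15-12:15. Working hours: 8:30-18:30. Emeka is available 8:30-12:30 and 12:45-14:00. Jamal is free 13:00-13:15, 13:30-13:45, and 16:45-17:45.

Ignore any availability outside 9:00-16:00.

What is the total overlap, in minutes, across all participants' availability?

Oren free within 08:30–18:30: 09:30–09:45, 10:00–10:15, 11:15–18:30.
Chen free within 08:30–18:30: 09:30–11:15, 12:15–18:30.
Oksana ∩ Oren: 10:00–10:15, 11:15–13:30, 13:45–14:30, 15:15–18:30.
Oksana ∩ Oren ∩ Chen: 10:00–10:15, 12:15–13:30, 13:45–14:30, 15:15–18:30.
Oksana ∩ Oren ∩ Chen ∩ Emeka: 10:00–10:15, 12:15–12:30, 12:45–13:30, 13:45–14:00.
Oksana ∩ Oren ∩ Chen ∩ Emeka ∩ Jamal: 13:00–13:15.
Restricted to 09:00–16:00: 13:00–13:15.
Total common minutes: 15.

15 minutes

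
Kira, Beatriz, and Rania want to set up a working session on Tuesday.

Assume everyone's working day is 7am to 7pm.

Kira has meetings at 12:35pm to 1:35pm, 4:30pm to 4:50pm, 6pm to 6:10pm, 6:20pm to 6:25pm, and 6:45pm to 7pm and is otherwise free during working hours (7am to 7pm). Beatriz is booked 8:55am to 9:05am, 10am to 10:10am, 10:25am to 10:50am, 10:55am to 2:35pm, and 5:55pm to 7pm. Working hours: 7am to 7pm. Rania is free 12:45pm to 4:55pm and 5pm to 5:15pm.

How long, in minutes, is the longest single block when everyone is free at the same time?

Kira free within 07:00–19:00: 07:00–12:35, 13:35–16:30, 16:50–18:00, 18:10–18:20, 18:25–18:45.
Beatriz free within 07:00–19:00: 07:00–08:55, 09:05–10:00, 10:10–10:25, 10:50–10:55, 14:35–17:55.
Kira ∩ Beatriz: 07:00–08:55, 09:05–10:00, 10:10–10:25, 10:50–10:55, 14:35–16:30, 16:50–17:55.
Kira ∩ Beatriz ∩ Rania: 14:35–16:30, 16:50–16:55, 17:00–17:15.
Common window lengths: 115, 5, 15 min; longest is 115.

115 minutes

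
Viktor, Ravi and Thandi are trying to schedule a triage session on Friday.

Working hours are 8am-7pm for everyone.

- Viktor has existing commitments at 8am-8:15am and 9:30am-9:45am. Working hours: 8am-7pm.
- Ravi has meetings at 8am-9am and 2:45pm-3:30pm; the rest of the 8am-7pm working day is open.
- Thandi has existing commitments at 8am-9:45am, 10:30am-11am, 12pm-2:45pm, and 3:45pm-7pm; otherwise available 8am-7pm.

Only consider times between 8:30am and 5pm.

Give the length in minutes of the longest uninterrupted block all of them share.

Viktor free within 08:00–19:00: 08:15–09:30, 09:45–19:00.
Ravi free within 08:00–19:00: 09:00–14:45, 15:30–19:00.
Thandi free within 08:00–19:00: 09:45–10:30, 11:00–12:00, 14:45–15:45.
Viktor ∩ Ravi: 09:00–09:30, 09:45–14:45, 15:30–19:00.
Viktor ∩ Ravi ∩ Thandi: 09:45–10:30, 11:00–12:00, 15:30–15:45.
Restricted to 08:30–17:00: 09:45–10:30, 11:00–12:00, 15:30–15:45.
Common window lengths: 45, 60, 15 min; longest is 60.

60 minutes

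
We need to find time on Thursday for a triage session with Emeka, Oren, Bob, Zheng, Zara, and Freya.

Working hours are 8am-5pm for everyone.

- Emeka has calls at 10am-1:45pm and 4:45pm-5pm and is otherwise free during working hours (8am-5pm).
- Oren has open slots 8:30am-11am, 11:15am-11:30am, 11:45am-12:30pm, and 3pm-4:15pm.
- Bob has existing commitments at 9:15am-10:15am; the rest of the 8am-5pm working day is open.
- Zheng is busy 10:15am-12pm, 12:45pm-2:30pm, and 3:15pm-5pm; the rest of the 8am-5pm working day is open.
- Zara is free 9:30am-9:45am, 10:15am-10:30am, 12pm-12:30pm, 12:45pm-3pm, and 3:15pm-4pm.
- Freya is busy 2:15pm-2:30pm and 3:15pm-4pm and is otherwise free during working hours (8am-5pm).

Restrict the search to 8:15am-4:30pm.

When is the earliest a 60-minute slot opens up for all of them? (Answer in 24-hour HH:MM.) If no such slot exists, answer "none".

none

Emeka free within 08:00–17:00: 08:00–10:00, 13:45–16:45.
Bob free within 08:00–17:00: 08:00–09:15, 10:15–17:00.
Zheng free within 08:00–17:00: 08:00–10:15, 12:00–12:45, 14:30–15:15.
Freya free within 08:00–17:00: 08:00–14:15, 14:30–15:15, 16:00–17:00.
Emeka ∩ Oren: 08:30–10:00, 15:00–16:15.
Emeka ∩ Oren ∩ Bob: 08:30–09:15, 15:00–16:15.
Emeka ∩ Oren ∩ Bob ∩ Zheng: 08:30–09:15, 15:00–15:15.
Emeka ∩ Oren ∩ Bob ∩ Zheng ∩ Zara: (none).
Emeka ∩ Oren ∩ Bob ∩ Zheng ∩ Zara ∩ Freya: (none).
Restricted to 08:15–16:30: (none).
Windows ≥ 60 min: (none).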